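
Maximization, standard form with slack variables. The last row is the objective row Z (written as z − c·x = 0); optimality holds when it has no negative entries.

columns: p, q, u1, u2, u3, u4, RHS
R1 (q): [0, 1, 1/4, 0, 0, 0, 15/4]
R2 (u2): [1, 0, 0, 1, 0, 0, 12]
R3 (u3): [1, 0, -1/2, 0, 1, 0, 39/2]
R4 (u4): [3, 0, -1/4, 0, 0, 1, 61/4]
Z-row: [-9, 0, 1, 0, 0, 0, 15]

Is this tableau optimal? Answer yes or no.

The Z-row has a negative entry -9 in column p, so it is not optimal.

no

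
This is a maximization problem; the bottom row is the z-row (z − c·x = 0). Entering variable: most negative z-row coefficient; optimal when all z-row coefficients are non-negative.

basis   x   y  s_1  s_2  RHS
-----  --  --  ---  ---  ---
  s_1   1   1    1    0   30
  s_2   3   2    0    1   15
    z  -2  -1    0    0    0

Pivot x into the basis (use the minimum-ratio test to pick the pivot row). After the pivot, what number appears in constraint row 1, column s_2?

-1/3

Ratio test on column x — row 1: 30/1 = 30; row 2: 15/3 = 5. Minimum is 5 at row 2 (s_2 leaves); pivot element 3.
Divide row 2 by 3; eliminate column x from the other rows.
Row 1 update in column s_2: 0 − 1·(1/3) = -1/3.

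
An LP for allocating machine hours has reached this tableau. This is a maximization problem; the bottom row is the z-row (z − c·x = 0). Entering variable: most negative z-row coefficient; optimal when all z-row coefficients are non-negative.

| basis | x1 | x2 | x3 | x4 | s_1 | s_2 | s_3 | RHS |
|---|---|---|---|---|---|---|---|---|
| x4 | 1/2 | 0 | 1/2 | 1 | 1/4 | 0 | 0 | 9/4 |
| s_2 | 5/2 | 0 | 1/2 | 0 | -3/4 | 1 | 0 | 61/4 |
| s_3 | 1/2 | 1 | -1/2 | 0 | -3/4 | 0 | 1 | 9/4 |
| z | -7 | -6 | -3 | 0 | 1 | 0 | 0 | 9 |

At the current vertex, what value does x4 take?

9/4

x4 is basic (row 1); its value is the RHS of that row, 9/4.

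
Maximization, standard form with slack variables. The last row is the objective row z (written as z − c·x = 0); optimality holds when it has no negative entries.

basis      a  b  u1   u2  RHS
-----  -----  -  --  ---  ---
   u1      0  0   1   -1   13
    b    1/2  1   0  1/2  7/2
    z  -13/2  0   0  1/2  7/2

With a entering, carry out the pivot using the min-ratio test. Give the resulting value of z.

49

Ratio test on column a — row 1: entry 0 ≤ 0; row 2: (7/2)/(1/2) = 7. Minimum is 7 at row 2 (b leaves); pivot element 1/2.
Pivot on row 2; the z-row RHS becomes 7/2 − (-13/2)·7 = 49.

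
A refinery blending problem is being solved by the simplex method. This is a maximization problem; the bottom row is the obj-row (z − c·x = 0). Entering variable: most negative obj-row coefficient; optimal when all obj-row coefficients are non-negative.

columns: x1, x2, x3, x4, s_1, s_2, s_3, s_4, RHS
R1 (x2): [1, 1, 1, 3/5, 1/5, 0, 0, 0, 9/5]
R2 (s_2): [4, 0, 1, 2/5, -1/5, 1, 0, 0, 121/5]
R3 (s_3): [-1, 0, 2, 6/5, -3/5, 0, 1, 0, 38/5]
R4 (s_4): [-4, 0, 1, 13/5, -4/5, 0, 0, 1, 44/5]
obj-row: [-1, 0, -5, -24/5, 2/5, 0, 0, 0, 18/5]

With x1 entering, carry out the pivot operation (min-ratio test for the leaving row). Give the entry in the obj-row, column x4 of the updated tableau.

-21/5

Ratio test on column x1 — row 1: (9/5)/1 = 9/5; row 2: (121/5)/4 = 121/20; row 3: entry -1 ≤ 0; row 4: entry -4 ≤ 0. Minimum is 9/5 at row 1 (x2 leaves); pivot element 1.
Divide row 1 by 1; eliminate column x1 from the other rows.
obj-row update in column x4: -24/5 − (-1)·(3/5) = -21/5.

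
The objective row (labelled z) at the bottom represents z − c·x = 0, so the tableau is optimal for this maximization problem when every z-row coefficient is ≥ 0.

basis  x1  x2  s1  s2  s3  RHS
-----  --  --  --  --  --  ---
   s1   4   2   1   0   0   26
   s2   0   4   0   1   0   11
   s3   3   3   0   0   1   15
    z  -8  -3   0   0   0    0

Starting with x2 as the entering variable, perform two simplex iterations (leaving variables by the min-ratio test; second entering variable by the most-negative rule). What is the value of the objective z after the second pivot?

Ratio test on column x2 — row 1: 26/2 = 13; row 2: 11/4 = 11/4; row 3: 15/3 = 5. Minimum is 11/4 at row 2 (s2 leaves); pivot element 4.
Pivot on row 2; the z-row RHS becomes 0 − (-3)·(11/4) = 33/4.
Next entering variable (most negative z-row entry -8): x1.
Ratio test on column x1 — row 1: (41/2)/4 = 41/8; row 2: entry 0 ≤ 0; row 3: (27/4)/3 = 9/4. Minimum is 9/4 at row 3 (s3 leaves); pivot element 3.
After the second pivot the z-row RHS is 33/4 − (-8)·(9/4) = 105/4.

105/4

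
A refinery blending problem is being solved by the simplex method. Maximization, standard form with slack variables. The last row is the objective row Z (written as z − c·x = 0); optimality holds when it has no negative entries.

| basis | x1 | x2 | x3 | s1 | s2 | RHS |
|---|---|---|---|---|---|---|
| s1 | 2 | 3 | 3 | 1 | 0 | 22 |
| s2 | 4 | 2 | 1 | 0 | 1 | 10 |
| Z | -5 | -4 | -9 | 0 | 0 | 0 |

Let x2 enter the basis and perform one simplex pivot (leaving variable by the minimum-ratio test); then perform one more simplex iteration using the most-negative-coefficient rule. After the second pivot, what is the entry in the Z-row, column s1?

14/3

Ratio test on column x2 — row 1: 22/3 = 22/3; row 2: 10/2 = 5. Minimum is 5 at row 2 (s2 leaves); pivot element 2.
Divide row 2 by 2; eliminate column x2 from the other rows.
Second iteration: most negative Z-row entry is -7 in column x3, so x3 enters.
Ratio test on column x3 — row 1: 7/(3/2) = 14/3; row 2: 5/(1/2) = 10. Minimum is 14/3 at row 1 (s1 leaves); pivot element 3/2.
Divide row 1 by 3/2; eliminate column x3 from the other rows.
After both pivots, the entry at the Z-row, column s1 is 14/3.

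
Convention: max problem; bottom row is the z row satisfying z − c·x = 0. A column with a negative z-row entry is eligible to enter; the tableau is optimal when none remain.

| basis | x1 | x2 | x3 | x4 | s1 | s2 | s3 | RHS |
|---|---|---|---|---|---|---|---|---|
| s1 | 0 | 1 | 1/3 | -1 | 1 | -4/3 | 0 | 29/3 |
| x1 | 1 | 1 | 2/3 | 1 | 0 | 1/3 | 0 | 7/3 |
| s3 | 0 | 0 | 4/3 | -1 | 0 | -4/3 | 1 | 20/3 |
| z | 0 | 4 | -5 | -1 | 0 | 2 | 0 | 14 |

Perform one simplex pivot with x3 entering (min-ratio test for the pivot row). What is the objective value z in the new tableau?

63/2

Ratio test on column x3 — row 1: (29/3)/(1/3) = 29; row 2: (7/3)/(2/3) = 7/2; row 3: (20/3)/(4/3) = 5. Minimum is 7/2 at row 2 (x1 leaves); pivot element 2/3.
Pivot on row 2; the z-row RHS becomes 14 − (-5)·(7/2) = 63/2.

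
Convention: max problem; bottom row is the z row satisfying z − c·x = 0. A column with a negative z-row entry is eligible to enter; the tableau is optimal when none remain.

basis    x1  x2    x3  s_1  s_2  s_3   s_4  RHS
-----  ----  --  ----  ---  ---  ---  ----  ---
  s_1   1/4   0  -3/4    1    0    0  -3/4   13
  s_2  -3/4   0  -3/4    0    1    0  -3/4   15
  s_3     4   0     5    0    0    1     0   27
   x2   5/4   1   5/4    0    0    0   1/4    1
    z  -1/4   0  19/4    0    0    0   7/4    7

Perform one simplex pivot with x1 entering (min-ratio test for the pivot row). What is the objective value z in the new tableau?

Ratio test on column x1 — row 1: 13/(1/4) = 52; row 2: entry -3/4 ≤ 0; row 3: 27/4 = 27/4; row 4: 1/(5/4) = 4/5. Minimum is 4/5 at row 4 (x2 leaves); pivot element 5/4.
Pivot on row 4; the z-row RHS becomes 7 − (-1/4)·(4/5) = 36/5.

36/5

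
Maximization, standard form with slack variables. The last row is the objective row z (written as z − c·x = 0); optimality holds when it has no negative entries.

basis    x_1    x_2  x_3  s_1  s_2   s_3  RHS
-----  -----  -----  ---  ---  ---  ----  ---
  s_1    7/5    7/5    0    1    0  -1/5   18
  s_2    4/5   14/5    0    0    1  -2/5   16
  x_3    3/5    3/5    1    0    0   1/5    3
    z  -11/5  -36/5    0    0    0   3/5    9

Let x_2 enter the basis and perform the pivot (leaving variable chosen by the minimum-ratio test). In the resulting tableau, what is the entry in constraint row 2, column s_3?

-4/3

Ratio test on column x_2 — row 1: 18/(7/5) = 90/7; row 2: 16/(14/5) = 40/7; row 3: 3/(3/5) = 5. Minimum is 5 at row 3 (x_3 leaves); pivot element 3/5.
Divide row 3 by 3/5; eliminate column x_2 from the other rows.
Row 2 update in column s_3: -2/5 − (14/5)·(1/3) = -4/3.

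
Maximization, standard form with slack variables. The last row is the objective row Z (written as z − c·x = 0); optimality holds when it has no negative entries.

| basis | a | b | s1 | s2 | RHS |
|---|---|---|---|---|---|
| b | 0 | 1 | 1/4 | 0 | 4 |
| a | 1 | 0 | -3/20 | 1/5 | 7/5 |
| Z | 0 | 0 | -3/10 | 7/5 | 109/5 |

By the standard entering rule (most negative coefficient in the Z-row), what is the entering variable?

Negative Z-row entries: s1: -3/10.
The most negative is -3/10 in column s1, so s1 enters.

s1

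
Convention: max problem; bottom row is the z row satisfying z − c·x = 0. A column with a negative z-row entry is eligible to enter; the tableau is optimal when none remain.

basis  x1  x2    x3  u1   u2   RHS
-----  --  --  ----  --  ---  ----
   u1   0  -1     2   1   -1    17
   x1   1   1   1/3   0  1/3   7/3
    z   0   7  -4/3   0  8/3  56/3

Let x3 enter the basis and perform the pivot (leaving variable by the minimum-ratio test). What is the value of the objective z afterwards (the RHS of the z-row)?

28

Ratio test on column x3 — row 1: 17/2 = 17/2; row 2: (7/3)/(1/3) = 7. Minimum is 7 at row 2 (x1 leaves); pivot element 1/3.
Pivot on row 2; the z-row RHS becomes 56/3 − (-4/3)·7 = 28.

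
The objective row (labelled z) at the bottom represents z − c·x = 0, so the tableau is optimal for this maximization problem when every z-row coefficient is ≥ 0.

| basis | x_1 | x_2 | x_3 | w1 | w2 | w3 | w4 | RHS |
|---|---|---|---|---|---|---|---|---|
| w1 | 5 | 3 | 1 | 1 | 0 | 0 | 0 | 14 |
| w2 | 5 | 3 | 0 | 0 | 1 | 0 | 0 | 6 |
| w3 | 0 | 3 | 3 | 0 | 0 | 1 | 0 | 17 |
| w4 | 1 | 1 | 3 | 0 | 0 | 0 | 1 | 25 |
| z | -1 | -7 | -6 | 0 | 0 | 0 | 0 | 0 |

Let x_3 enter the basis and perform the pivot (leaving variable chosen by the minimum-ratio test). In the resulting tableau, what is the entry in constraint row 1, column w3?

-1/3

Ratio test on column x_3 — row 1: 14/1 = 14; row 2: entry 0 ≤ 0; row 3: 17/3 = 17/3; row 4: 25/3 = 25/3. Minimum is 17/3 at row 3 (w3 leaves); pivot element 3.
Divide row 3 by 3; eliminate column x_3 from the other rows.
Row 1 update in column w3: 0 − 1·(1/3) = -1/3.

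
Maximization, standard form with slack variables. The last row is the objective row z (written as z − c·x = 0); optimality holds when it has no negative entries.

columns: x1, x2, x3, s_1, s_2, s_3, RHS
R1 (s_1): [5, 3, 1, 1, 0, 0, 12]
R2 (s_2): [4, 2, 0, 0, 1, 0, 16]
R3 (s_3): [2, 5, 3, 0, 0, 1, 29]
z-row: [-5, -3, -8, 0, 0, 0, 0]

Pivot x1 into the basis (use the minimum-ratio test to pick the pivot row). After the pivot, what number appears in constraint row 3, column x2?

19/5

Ratio test on column x1 — row 1: 12/5 = 12/5; row 2: 16/4 = 4; row 3: 29/2 = 29/2. Minimum is 12/5 at row 1 (s_1 leaves); pivot element 5.
Divide row 1 by 5; eliminate column x1 from the other rows.
Row 3 update in column x2: 5 − 2·(3/5) = 19/5.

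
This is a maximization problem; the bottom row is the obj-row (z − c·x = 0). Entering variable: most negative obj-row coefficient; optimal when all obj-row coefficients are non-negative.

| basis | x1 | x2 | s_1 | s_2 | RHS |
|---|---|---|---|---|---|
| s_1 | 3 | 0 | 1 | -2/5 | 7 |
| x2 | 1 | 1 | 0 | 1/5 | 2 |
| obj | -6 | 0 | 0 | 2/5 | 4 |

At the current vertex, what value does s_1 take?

s_1 is basic (row 1); its value is the RHS of that row, 7.

7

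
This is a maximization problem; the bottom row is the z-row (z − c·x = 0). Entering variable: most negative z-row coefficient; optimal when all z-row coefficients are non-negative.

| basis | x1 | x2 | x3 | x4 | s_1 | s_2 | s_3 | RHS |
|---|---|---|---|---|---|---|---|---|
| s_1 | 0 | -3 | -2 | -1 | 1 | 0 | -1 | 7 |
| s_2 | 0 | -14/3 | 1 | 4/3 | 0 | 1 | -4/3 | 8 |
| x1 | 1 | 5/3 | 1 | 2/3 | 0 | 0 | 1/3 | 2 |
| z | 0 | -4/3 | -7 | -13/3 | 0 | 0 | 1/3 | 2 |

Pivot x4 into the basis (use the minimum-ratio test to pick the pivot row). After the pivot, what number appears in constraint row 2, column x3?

-1

Ratio test on column x4 — row 1: entry -1 ≤ 0; row 2: 8/(4/3) = 6; row 3: 2/(2/3) = 3. Minimum is 3 at row 3 (x1 leaves); pivot element 2/3.
Divide row 3 by 2/3; eliminate column x4 from the other rows.
Row 2 update in column x3: 1 − (4/3)·(3/2) = -1.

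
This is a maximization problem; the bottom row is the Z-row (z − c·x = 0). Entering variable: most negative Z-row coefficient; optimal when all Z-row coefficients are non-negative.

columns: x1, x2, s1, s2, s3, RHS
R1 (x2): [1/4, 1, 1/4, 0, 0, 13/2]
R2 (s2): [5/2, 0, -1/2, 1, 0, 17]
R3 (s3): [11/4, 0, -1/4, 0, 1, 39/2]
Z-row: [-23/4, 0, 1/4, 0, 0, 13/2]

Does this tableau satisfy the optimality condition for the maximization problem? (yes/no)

no

The Z-row has a negative entry -23/4 in column x1, so it is not optimal.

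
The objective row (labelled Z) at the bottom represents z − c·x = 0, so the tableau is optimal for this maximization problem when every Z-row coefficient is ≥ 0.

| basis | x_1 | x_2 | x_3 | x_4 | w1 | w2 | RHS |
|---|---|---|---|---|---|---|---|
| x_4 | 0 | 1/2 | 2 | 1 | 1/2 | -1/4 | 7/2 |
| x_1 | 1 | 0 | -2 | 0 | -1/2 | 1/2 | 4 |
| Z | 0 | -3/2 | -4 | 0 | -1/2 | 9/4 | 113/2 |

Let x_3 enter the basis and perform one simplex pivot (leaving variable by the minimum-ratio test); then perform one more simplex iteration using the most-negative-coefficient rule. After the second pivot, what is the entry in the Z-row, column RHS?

Ratio test on column x_3 — row 1: (7/2)/2 = 7/4; row 2: entry -2 ≤ 0. Minimum is 7/4 at row 1 (x_4 leaves); pivot element 2.
Divide row 1 by 2; eliminate column x_3 from the other rows.
Second iteration: most negative Z-row entry is -1/2 in column x_2, so x_2 enters.
Ratio test on column x_2 — row 1: (7/4)/(1/4) = 7; row 2: (15/2)/(1/2) = 15. Minimum is 7 at row 1 (x_3 leaves); pivot element 1/4.
Divide row 1 by 1/4; eliminate column x_2 from the other rows.
After both pivots, the entry at the Z-row, column RHS is 67.

67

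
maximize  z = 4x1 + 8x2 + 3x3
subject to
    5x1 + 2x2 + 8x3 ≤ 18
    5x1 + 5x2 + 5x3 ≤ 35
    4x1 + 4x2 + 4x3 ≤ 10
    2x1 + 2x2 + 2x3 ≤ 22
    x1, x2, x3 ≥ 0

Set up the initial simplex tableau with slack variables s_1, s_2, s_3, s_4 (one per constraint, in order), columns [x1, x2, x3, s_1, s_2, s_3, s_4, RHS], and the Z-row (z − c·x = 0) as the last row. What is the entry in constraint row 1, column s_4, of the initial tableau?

0

Slack s_4 belongs to constraint 4; its column is the unit vector e_4, so the entry in row 1 is 0.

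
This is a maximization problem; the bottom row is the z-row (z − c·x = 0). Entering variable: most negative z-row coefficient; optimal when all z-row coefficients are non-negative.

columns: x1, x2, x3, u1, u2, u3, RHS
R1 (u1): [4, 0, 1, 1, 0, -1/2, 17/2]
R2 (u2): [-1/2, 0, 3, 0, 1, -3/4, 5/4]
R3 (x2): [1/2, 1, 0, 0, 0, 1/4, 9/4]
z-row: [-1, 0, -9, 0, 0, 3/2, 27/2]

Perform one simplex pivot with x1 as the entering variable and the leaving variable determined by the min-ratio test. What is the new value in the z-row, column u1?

Ratio test on column x1 — row 1: (17/2)/4 = 17/8; row 2: entry -1/2 ≤ 0; row 3: (9/4)/(1/2) = 9/2. Minimum is 17/8 at row 1 (u1 leaves); pivot element 4.
Divide row 1 by 4; eliminate column x1 from the other rows.
z-row update in column u1: 0 − (-1)·(1/4) = 1/4.

1/4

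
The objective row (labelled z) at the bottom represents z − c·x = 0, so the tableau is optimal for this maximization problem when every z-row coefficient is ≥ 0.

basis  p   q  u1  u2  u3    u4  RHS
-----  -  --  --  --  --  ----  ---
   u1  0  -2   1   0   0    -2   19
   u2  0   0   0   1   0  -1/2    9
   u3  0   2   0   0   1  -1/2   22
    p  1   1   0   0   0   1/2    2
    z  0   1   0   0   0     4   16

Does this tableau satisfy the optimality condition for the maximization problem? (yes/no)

yes

Every z-row coefficient is ≥ 0, so the tableau is optimal.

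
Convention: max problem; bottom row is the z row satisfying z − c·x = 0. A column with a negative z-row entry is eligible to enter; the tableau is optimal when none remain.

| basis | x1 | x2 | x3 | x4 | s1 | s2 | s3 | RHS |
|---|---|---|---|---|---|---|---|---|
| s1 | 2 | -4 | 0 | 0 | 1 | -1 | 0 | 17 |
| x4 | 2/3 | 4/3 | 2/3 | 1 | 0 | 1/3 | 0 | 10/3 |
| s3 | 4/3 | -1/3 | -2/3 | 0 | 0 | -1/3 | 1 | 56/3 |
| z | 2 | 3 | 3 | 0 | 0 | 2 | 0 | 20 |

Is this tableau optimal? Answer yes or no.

yes

Every z-row coefficient is ≥ 0, so the tableau is optimal.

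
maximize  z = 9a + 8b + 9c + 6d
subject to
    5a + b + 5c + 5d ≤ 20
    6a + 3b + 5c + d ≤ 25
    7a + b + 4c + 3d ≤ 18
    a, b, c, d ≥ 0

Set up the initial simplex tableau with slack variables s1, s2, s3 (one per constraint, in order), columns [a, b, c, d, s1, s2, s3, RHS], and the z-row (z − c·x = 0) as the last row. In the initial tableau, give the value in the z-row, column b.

-8

The z-row carries the negated objective coefficients: the b entry is -8.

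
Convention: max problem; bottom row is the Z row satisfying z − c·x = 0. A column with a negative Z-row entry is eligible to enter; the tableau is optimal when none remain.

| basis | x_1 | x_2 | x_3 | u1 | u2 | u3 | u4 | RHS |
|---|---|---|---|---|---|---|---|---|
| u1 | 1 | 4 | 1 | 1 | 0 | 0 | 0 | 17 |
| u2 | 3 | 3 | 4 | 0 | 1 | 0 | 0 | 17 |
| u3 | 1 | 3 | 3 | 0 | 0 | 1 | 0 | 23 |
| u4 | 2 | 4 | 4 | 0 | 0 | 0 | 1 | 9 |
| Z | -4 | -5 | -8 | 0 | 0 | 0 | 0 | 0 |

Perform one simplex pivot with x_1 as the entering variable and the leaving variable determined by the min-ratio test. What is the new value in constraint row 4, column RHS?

9/2

Ratio test on column x_1 — row 1: 17/1 = 17; row 2: 17/3 = 17/3; row 3: 23/1 = 23; row 4: 9/2 = 9/2. Minimum is 9/2 at row 4 (u4 leaves); pivot element 2.
Divide row 4 by 2; eliminate column x_1 from the other rows.
In the new row 4, the RHS entry is the old entry divided by the pivot: 9/2 = 9/2.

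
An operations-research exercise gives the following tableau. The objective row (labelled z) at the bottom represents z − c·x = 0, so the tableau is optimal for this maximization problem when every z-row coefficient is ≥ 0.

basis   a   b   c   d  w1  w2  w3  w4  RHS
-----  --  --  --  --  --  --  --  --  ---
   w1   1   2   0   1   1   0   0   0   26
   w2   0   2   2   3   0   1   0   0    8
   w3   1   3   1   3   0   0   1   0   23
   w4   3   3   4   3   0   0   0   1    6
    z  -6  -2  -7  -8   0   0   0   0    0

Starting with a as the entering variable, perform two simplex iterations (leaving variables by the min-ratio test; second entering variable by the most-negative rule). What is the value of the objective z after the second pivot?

16

Ratio test on column a — row 1: 26/1 = 26; row 2: entry 0 ≤ 0; row 3: 23/1 = 23; row 4: 6/3 = 2. Minimum is 2 at row 4 (w4 leaves); pivot element 3.
Pivot on row 4; the z-row RHS becomes 0 − (-6)·2 = 12.
Next entering variable (most negative z-row entry -2): d.
Ratio test on column d — row 1: entry 0 ≤ 0; row 2: 8/3 = 8/3; row 3: 21/2 = 21/2; row 4: 2/1 = 2. Minimum is 2 at row 4 (a leaves); pivot element 1.
After the second pivot the z-row RHS is 12 − (-2)·2 = 16.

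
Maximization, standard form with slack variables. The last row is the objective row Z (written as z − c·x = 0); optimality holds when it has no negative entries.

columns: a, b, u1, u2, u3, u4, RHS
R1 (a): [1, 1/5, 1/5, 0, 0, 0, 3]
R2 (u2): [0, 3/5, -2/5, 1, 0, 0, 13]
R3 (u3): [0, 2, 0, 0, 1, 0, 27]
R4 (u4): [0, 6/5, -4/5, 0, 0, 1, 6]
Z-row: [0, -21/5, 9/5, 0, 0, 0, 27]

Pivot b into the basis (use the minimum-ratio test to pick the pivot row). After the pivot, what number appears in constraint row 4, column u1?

-2/3

Ratio test on column b — row 1: 3/(1/5) = 15; row 2: 13/(3/5) = 65/3; row 3: 27/2 = 27/2; row 4: 6/(6/5) = 5. Minimum is 5 at row 4 (u4 leaves); pivot element 6/5.
Divide row 4 by 6/5; eliminate column b from the other rows.
In the new row 4, the u1 entry is the old entry divided by the pivot: (-4/5)/(6/5) = -2/3.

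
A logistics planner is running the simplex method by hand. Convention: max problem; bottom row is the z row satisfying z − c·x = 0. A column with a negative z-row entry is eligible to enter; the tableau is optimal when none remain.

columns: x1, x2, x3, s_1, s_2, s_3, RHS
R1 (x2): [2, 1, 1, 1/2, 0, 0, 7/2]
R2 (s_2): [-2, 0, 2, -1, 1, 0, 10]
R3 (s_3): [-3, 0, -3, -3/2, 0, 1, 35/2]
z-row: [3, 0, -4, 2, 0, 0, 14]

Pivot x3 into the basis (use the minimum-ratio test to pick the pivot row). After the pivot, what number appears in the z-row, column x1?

11

Ratio test on column x3 — row 1: (7/2)/1 = 7/2; row 2: 10/2 = 5; row 3: entry -3 ≤ 0. Minimum is 7/2 at row 1 (x2 leaves); pivot element 1.
Divide row 1 by 1; eliminate column x3 from the other rows.
z-row update in column x1: 3 − (-4)·2 = 11.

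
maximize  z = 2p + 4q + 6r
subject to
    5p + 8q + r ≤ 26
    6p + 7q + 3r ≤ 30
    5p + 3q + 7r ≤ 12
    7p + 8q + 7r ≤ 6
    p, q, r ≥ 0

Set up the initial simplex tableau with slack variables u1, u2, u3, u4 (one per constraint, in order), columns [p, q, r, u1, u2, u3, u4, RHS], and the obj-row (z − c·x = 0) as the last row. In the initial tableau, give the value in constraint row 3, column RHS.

The RHS of constraint 3 is b_3 = 12.

12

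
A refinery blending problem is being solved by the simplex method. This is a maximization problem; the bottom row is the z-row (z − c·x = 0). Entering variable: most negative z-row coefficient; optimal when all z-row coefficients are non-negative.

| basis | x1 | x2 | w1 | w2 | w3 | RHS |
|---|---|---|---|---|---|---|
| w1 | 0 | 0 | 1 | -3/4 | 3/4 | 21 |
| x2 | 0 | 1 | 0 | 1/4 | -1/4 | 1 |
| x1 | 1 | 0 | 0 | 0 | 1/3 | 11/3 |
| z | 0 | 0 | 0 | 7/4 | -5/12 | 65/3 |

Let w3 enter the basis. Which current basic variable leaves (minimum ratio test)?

Column w3 entries and ratios — w1: 21/(3/4) = 28; x2: -1/4 ≤ 0, skip; x1: (11/3)/(1/3) = 11.
Smallest ratio is 11 in the row of x1, so x1 leaves.

x1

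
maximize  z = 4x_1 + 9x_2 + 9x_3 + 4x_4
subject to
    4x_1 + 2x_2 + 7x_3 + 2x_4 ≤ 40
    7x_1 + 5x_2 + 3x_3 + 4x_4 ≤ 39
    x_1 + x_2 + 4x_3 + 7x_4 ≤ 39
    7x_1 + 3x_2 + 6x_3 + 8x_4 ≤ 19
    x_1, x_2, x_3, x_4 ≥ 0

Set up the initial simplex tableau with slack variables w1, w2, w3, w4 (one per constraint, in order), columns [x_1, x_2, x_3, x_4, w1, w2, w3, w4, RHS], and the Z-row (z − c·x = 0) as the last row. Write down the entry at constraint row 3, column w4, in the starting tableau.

0

Slack w4 belongs to constraint 4; its column is the unit vector e_4, so the entry in row 3 is 0.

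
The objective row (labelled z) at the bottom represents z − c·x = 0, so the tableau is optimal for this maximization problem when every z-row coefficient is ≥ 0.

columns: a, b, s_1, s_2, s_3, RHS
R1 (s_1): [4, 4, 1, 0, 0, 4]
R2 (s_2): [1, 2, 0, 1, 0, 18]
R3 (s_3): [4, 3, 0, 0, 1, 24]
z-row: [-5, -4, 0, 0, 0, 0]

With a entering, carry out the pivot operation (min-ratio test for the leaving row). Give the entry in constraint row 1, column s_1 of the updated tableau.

1/4

Ratio test on column a — row 1: 4/4 = 1; row 2: 18/1 = 18; row 3: 24/4 = 6. Minimum is 1 at row 1 (s_1 leaves); pivot element 4.
Divide row 1 by 4; eliminate column a from the other rows.
In the new row 1, the s_1 entry is the old entry divided by the pivot: 1/4 = 1/4.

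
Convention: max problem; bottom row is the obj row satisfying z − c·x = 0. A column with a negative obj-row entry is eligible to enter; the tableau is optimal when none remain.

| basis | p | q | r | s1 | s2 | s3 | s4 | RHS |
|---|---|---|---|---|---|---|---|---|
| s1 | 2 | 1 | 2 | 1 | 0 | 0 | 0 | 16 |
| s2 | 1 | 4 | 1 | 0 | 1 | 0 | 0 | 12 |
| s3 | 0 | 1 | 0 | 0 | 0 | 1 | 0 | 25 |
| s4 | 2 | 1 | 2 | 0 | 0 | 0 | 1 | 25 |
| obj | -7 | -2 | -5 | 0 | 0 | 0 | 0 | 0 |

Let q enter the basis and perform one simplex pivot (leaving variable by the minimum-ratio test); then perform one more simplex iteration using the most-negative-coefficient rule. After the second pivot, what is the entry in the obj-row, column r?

2

Ratio test on column q — row 1: 16/1 = 16; row 2: 12/4 = 3; row 3: 25/1 = 25; row 4: 25/1 = 25. Minimum is 3 at row 2 (s2 leaves); pivot element 4.
Divide row 2 by 4; eliminate column q from the other rows.
Second iteration: most negative obj-row entry is -13/2 in column p, so p enters.
Ratio test on column p — row 1: 13/(7/4) = 52/7; row 2: 3/(1/4) = 12; row 3: entry -1/4 ≤ 0; row 4: 22/(7/4) = 88/7. Minimum is 52/7 at row 1 (s1 leaves); pivot element 7/4.
Divide row 1 by 7/4; eliminate column p from the other rows.
After both pivots, the entry at the obj-row, column r is 2.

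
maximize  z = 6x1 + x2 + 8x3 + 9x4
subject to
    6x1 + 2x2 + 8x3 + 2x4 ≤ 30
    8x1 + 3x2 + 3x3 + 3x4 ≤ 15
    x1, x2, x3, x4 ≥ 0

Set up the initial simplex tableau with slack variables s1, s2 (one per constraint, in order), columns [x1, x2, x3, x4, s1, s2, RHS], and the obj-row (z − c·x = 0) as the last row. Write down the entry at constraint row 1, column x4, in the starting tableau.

2

Constraint 1 has coefficient 2 on x4.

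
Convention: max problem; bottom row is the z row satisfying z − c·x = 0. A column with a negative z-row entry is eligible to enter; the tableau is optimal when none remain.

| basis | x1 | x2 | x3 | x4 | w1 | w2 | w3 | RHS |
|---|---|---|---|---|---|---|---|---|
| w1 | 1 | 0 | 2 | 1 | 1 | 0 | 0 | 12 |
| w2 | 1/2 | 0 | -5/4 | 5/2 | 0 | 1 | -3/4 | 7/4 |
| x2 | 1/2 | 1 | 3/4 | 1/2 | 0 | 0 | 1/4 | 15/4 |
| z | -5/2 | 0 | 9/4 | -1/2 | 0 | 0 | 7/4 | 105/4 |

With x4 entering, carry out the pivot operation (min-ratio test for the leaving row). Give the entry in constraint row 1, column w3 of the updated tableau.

3/10

Ratio test on column x4 — row 1: 12/1 = 12; row 2: (7/4)/(5/2) = 7/10; row 3: (15/4)/(1/2) = 15/2. Minimum is 7/10 at row 2 (w2 leaves); pivot element 5/2.
Divide row 2 by 5/2; eliminate column x4 from the other rows.
Row 1 update in column w3: 0 − 1·(-3/10) = 3/10.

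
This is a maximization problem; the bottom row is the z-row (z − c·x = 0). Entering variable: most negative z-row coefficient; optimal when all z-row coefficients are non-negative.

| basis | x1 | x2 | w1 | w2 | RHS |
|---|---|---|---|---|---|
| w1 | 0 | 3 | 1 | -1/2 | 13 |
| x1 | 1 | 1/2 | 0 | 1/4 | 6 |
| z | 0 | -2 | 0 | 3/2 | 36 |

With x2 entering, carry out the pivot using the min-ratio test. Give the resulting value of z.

Ratio test on column x2 — row 1: 13/3 = 13/3; row 2: 6/(1/2) = 12. Minimum is 13/3 at row 1 (w1 leaves); pivot element 3.
Pivot on row 1; the z-row RHS becomes 36 − (-2)·(13/3) = 134/3.

134/3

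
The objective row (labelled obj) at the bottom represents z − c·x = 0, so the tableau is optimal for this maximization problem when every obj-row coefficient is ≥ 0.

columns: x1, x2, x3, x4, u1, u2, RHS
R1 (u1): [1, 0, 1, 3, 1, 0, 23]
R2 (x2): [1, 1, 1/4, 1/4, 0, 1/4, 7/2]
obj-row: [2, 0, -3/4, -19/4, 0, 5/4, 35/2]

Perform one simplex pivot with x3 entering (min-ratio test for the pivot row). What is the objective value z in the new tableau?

Ratio test on column x3 — row 1: 23/1 = 23; row 2: (7/2)/(1/4) = 14. Minimum is 14 at row 2 (x2 leaves); pivot element 1/4.
Pivot on row 2; the obj-row RHS becomes 35/2 − (-3/4)·14 = 28.

28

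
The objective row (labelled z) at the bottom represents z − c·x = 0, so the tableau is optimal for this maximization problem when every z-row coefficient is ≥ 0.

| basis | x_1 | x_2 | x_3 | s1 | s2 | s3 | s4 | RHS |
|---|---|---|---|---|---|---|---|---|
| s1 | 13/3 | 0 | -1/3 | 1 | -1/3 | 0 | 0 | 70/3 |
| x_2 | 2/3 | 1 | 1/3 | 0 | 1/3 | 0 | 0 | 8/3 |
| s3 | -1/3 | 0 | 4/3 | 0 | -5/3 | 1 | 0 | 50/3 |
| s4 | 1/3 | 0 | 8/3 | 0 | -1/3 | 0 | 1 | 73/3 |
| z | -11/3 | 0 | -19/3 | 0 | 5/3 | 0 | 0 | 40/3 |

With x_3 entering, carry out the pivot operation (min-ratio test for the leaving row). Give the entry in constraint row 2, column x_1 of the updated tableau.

2

Ratio test on column x_3 — row 1: entry -1/3 ≤ 0; row 2: (8/3)/(1/3) = 8; row 3: (50/3)/(4/3) = 25/2; row 4: (73/3)/(8/3) = 73/8. Minimum is 8 at row 2 (x_2 leaves); pivot element 1/3.
Divide row 2 by 1/3; eliminate column x_3 from the other rows.
In the new row 2, the x_1 entry is the old entry divided by the pivot: (2/3)/(1/3) = 2.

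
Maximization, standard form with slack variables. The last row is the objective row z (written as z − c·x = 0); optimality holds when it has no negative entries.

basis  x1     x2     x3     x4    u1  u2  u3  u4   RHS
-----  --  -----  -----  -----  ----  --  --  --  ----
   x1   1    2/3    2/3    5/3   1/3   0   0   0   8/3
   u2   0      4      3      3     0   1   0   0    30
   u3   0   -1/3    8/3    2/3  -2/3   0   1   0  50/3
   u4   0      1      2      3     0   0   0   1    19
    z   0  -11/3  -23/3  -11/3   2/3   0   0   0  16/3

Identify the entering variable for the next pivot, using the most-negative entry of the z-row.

Negative z-row entries: x2: -11/3, x3: -23/3, x4: -11/3.
The most negative is -23/3 in column x3, so x3 enters.

x3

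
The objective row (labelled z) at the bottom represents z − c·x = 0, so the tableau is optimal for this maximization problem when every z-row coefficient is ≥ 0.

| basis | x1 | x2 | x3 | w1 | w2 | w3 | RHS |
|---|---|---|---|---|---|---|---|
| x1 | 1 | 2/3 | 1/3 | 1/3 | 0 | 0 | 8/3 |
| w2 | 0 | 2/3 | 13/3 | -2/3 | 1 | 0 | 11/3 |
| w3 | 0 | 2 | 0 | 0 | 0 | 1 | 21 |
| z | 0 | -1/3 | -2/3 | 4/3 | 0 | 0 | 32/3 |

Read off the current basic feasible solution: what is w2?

w2 is basic (row 2); its value is the RHS of that row, 11/3.

11/3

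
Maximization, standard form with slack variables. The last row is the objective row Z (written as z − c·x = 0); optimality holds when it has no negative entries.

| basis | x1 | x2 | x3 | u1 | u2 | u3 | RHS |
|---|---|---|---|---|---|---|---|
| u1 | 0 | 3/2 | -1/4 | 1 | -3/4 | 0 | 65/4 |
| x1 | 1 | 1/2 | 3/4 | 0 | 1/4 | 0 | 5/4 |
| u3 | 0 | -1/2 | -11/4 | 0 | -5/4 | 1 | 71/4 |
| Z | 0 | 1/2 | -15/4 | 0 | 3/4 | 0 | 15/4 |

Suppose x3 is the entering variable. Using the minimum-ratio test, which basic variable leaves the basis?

Column x3 entries and ratios — u1: -1/4 ≤ 0, skip; x1: (5/4)/(3/4) = 5/3; u3: -11/4 ≤ 0, skip.
Smallest ratio is 5/3 in the row of x1, so x1 leaves.

x1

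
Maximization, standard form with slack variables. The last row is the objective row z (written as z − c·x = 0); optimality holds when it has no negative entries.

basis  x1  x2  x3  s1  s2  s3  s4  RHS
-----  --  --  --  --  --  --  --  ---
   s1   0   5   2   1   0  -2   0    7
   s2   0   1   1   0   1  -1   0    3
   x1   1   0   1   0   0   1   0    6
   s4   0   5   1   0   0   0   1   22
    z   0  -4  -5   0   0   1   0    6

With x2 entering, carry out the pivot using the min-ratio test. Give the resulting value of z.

58/5

Ratio test on column x2 — row 1: 7/5 = 7/5; row 2: 3/1 = 3; row 3: entry 0 ≤ 0; row 4: 22/5 = 22/5. Minimum is 7/5 at row 1 (s1 leaves); pivot element 5.
Pivot on row 1; the z-row RHS becomes 6 − (-4)·(7/5) = 58/5.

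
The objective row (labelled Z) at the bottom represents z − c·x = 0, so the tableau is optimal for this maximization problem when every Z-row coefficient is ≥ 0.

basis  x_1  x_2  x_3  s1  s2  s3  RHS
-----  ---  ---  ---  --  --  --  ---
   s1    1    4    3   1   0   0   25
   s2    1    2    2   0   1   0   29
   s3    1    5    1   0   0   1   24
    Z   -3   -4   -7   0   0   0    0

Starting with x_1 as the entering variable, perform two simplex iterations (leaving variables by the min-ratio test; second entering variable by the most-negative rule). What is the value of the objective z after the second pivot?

Ratio test on column x_1 — row 1: 25/1 = 25; row 2: 29/1 = 29; row 3: 24/1 = 24. Minimum is 24 at row 3 (s3 leaves); pivot element 1.
Pivot on row 3; the Z-row RHS becomes 0 − (-3)·24 = 72.
Next entering variable (most negative Z-row entry -4): x_3.
Ratio test on column x_3 — row 1: 1/2 = 1/2; row 2: 5/1 = 5; row 3: 24/1 = 24. Minimum is 1/2 at row 1 (s1 leaves); pivot element 2.
After the second pivot the Z-row RHS is 72 − (-4)·(1/2) = 74.

74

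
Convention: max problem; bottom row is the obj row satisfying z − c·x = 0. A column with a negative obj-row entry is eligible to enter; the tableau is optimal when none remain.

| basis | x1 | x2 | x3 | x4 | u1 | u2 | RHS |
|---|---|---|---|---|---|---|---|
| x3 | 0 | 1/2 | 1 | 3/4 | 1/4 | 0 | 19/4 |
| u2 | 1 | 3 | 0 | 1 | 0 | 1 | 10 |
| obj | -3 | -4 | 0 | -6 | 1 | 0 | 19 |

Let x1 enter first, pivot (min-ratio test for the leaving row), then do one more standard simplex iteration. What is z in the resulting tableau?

Ratio test on column x1 — row 1: entry 0 ≤ 0; row 2: 10/1 = 10. Minimum is 10 at row 2 (u2 leaves); pivot element 1.
Pivot on row 2; the obj-row RHS becomes 19 − (-3)·10 = 49.
Next entering variable (most negative obj-row entry -3): x4.
Ratio test on column x4 — row 1: (19/4)/(3/4) = 19/3; row 2: 10/1 = 10. Minimum is 19/3 at row 1 (x3 leaves); pivot element 3/4.
After the second pivot the obj-row RHS is 49 − (-3)·(19/3) = 68.

68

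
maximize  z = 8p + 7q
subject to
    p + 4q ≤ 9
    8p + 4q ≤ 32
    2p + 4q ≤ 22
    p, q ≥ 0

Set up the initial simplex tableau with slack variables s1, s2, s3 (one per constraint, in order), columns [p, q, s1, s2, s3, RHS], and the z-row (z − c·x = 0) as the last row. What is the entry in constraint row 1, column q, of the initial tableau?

4

Constraint 1 has coefficient 4 on q.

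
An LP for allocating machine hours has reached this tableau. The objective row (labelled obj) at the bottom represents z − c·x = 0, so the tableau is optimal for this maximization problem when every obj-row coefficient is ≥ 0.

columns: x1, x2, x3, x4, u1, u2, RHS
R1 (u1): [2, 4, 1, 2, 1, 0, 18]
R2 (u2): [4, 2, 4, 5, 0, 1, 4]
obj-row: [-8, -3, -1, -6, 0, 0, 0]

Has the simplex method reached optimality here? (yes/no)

no

The obj-row has a negative entry -8 in column x1, so it is not optimal.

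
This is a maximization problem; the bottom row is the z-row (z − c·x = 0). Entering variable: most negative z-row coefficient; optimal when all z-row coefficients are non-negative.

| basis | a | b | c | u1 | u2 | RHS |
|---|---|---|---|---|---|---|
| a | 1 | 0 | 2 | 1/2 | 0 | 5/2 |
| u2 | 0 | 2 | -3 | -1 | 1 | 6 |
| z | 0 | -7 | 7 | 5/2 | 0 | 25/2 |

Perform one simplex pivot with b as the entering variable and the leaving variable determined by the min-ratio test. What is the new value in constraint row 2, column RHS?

3

Ratio test on column b — row 1: entry 0 ≤ 0; row 2: 6/2 = 3. Minimum is 3 at row 2 (u2 leaves); pivot element 2.
Divide row 2 by 2; eliminate column b from the other rows.
In the new row 2, the RHS entry is the old entry divided by the pivot: 6/2 = 3.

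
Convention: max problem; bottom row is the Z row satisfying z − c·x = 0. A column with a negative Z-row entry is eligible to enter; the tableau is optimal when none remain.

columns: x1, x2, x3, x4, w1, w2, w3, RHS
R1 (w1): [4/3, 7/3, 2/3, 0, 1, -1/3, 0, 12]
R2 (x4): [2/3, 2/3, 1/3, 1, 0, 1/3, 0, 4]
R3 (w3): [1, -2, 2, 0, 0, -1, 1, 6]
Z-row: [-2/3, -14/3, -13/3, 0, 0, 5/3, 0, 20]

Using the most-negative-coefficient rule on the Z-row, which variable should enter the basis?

Negative Z-row entries: x1: -2/3, x2: -14/3, x3: -13/3.
The most negative is -14/3 in column x2, so x2 enters.

x2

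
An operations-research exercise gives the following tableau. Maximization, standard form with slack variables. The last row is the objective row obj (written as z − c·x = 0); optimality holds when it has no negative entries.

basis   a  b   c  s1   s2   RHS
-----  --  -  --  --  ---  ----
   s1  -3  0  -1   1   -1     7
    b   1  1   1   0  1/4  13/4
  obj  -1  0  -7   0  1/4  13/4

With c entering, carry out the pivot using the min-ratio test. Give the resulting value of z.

26

Ratio test on column c — row 1: entry -1 ≤ 0; row 2: (13/4)/1 = 13/4. Minimum is 13/4 at row 2 (b leaves); pivot element 1.
Pivot on row 2; the obj-row RHS becomes 13/4 − (-7)·(13/4) = 26.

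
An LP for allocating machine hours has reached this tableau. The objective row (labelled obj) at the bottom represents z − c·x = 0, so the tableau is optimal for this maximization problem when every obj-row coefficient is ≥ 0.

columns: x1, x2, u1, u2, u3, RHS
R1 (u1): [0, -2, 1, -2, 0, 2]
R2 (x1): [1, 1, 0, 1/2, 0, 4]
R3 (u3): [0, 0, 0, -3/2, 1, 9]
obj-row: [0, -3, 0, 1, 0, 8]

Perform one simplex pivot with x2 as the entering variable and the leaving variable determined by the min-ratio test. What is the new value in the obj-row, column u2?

5/2

Ratio test on column x2 — row 1: entry -2 ≤ 0; row 2: 4/1 = 4; row 3: entry 0 ≤ 0. Minimum is 4 at row 2 (x1 leaves); pivot element 1.
Divide row 2 by 1; eliminate column x2 from the other rows.
obj-row update in column u2: 1 − (-3)·(1/2) = 5/2.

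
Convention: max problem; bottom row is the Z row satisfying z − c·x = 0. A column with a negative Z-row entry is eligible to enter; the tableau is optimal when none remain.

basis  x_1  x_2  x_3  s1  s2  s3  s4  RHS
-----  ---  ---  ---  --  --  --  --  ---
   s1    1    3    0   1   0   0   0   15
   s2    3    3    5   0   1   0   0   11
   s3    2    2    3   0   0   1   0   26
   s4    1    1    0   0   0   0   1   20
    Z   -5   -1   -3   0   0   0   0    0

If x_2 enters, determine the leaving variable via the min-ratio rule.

s2

Column x_2 entries and ratios — s1: 15/3 = 5; s2: 11/3 = 11/3; s3: 26/2 = 13; s4: 20/1 = 20.
Smallest ratio is 11/3 in the row of s2, so s2 leaves.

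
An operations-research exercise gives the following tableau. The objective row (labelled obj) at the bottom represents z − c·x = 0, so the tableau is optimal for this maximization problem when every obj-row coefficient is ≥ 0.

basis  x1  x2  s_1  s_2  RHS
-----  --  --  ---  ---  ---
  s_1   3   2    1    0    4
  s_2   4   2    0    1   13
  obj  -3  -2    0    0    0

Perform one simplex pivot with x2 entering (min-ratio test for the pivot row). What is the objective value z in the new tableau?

4

Ratio test on column x2 — row 1: 4/2 = 2; row 2: 13/2 = 13/2. Minimum is 2 at row 1 (s_1 leaves); pivot element 2.
Pivot on row 1; the obj-row RHS becomes 0 − (-2)·2 = 4.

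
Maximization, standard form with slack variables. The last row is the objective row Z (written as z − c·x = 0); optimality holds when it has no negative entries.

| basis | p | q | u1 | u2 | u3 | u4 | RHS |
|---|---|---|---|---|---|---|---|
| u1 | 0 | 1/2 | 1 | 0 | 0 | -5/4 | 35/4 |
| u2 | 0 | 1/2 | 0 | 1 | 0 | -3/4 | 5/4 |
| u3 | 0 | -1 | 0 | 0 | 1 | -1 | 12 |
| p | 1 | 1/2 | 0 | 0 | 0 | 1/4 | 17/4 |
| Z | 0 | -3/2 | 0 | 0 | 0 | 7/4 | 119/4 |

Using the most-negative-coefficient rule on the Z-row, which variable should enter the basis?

q

Negative Z-row entries: q: -3/2.
The most negative is -3/2 in column q, so q enters.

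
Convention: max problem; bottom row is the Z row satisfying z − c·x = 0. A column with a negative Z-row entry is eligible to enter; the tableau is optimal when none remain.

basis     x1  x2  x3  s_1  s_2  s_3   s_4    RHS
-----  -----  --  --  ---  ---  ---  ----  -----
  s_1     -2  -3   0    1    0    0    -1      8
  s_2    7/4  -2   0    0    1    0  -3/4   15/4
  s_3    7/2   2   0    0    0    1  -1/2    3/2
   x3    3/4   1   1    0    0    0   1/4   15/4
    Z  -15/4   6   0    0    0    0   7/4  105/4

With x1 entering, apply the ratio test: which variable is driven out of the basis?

Column x1 entries and ratios — s_1: -2 ≤ 0, skip; s_2: (15/4)/(7/4) = 15/7; s_3: (3/2)/(7/2) = 3/7; x3: (15/4)/(3/4) = 5.
Smallest ratio is 3/7 in the row of s_3, so s_3 leaves.

s_3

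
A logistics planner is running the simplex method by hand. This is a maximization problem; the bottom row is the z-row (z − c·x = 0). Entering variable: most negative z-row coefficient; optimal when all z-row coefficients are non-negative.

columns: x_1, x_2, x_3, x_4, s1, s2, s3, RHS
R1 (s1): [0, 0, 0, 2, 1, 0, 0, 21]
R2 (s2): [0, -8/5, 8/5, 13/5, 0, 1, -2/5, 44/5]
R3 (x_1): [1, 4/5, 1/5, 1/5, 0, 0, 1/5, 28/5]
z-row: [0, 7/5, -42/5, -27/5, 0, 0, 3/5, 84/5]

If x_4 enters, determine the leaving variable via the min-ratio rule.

s2

Column x_4 entries and ratios — s1: 21/2 = 21/2; s2: (44/5)/(13/5) = 44/13; x_1: (28/5)/(1/5) = 28.
Smallest ratio is 44/13 in the row of s2, so s2 leaves.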